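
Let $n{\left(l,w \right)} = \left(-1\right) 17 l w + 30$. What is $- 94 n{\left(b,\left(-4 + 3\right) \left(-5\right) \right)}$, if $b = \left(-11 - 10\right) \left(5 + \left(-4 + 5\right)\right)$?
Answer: $-1009560$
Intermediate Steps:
$b = -126$ ($b = - 21 \left(5 + 1\right) = \left(-21\right) 6 = -126$)
$n{\left(l,w \right)} = 30 - 17 l w$ ($n{\left(l,w \right)} = - 17 l w + 30 = 30 - 17 l w$)
$- 94 n{\left(b,\left(-4 + 3\right) \left(-5\right) \right)} = - 94 \left(30 - - 2142 \left(-4 + 3\right) \left(-5\right)\right) = - 94 \left(30 - - 2142 \left(\left(-1\right) \left(-5\right)\right)\right) = - 94 \left(30 - \left(-2142\right) 5\right) = - 94 \left(30 + 10710\right) = \left(-94\right) 10740 = -1009560$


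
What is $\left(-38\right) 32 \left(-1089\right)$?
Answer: $1324224$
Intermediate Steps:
$\left(-38\right) 32 \left(-1089\right) = \left(-1216\right) \left(-1089\right) = 1324224$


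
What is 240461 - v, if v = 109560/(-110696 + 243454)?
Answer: 15961505939/66379 ≈ 2.4046e+5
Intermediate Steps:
v = 54780/66379 (v = 109560/132758 = 109560*(1/132758) = 54780/66379 ≈ 0.82526)
240461 - v = 240461 - 1*54780/66379 = 240461 - 54780/66379 = 15961505939/66379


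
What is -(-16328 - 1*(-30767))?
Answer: -14439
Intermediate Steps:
-(-16328 - 1*(-30767)) = -(-16328 + 30767) = -1*14439 = -14439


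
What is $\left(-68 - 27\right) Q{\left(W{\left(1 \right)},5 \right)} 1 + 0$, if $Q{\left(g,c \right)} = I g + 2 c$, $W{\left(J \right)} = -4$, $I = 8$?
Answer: $2090$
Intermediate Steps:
$Q{\left(g,c \right)} = 2 c + 8 g$ ($Q{\left(g,c \right)} = 8 g + 2 c = 2 c + 8 g$)
$\left(-68 - 27\right) Q{\left(W{\left(1 \right)},5 \right)} 1 + 0 = \left(-68 - 27\right) \left(2 \cdot 5 + 8 \left(-4\right)\right) 1 + 0 = \left(-68 - 27\right) \left(10 - 32\right) 1 + 0 = - 95 \left(\left(-22\right) 1\right) + 0 = \left(-95\right) \left(-22\right) + 0 = 2090 + 0 = 2090$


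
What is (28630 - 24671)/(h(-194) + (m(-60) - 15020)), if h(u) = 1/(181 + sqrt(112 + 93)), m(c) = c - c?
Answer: -1935915127501/7344641185161 + 3959*sqrt(205)/7344641185161 ≈ -0.26358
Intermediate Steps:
m(c) = 0
h(u) = 1/(181 + sqrt(205))
(28630 - 24671)/(h(-194) + (m(-60) - 15020)) = (28630 - 24671)/((181/32556 - sqrt(205)/32556) + (0 - 15020)) = 3959/((181/32556 - sqrt(205)/32556) - 15020) = 3959/(-488990939/32556 - sqrt(205)/32556)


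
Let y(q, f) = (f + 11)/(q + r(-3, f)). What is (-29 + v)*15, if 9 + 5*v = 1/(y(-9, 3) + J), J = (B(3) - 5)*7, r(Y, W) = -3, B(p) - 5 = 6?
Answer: -113172/245 ≈ -461.93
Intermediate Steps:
B(p) = 11 (B(p) = 5 + 6 = 11)
y(q, f) = (11 + f)/(-3 + q) (y(q, f) = (f + 11)/(q - 3) = (11 + f)/(-3 + q))
J = 42 (J = (11 - 5)*7 = 6*7 = 42)
v = -2199/1225 (v = -9/5 + 1/(5*((11 + 3)/(-3 - 9) + 42)) = -9/5 + 1/(5*(14/(-12) + 42)) = -9/5 + 1/(5*(-1/12*14 + 42)) = -9/5 + 1/(5*(-7/6 + 42)) = -9/5 + 1/(5*(245/6)) = -9/5 + (1/5)*(6/245) = -9/5 + 6/1225 = -2199/1225 ≈ -1.7951)
(-29 + v)*15 = (-29 - 2199/1225)*15 = -37724/1225*15 = -113172/245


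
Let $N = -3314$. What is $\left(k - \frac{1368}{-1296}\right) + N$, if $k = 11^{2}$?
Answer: $- \frac{57455}{18} \approx -3191.9$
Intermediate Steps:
$k = 121$
$\left(k - \frac{1368}{-1296}\right) + N = \left(121 - \frac{1368}{-1296}\right) - 3314 = \left(121 - - \frac{19}{18}\right) - 3314 = \left(121 + \frac{19}{18}\right) - 3314 = \frac{2197}{18} - 3314 = - \frac{57455}{18}$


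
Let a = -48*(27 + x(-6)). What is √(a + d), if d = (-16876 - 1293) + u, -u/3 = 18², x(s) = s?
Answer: I*√20149 ≈ 141.95*I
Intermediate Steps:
u = -972 (u = -3*18² = -3*324 = -972)
a = -1008 (a = -48*(27 - 6) = -48*21 = -1008)
d = -19141 (d = (-16876 - 1293) - 972 = -18169 - 972 = -19141)
√(a + d) = √(-1008 - 19141) = √(-20149) = I*√20149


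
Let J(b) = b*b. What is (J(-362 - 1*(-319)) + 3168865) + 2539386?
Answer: 5710100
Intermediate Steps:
J(b) = b**2
(J(-362 - 1*(-319)) + 3168865) + 2539386 = ((-362 - 1*(-319))**2 + 3168865) + 2539386 = ((-362 + 319)**2 + 3168865) + 2539386 = ((-43)**2 + 3168865) + 2539386 = (1849 + 3168865) + 2539386 = 3170714 + 2539386 = 5710100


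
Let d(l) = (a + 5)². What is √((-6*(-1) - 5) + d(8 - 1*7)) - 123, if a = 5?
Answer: -123 + √101 ≈ -112.95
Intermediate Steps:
d(l) = 100 (d(l) = (5 + 5)² = 10² = 100)
√((-6*(-1) - 5) + d(8 - 1*7)) - 123 = √((-6*(-1) - 5) + 100) - 123 = √((6 - 5) + 100) - 123 = √(1 + 100) - 123 = √101 - 123 = -123 + √101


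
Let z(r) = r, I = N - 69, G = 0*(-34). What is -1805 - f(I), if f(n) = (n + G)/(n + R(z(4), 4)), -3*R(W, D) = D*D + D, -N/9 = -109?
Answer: -1226279/679 ≈ -1806.0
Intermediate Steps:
G = 0
N = 981 (N = -9*(-109) = 981)
I = 912 (I = 981 - 69 = 912)
R(W, D) = -D/3 - D²/3 (R(W, D) = -(D*D + D)/3 = -(D² + D)/3 = -(D + D²)/3 = -D/3 - D²/3)
f(n) = n/(-20/3 + n) (f(n) = (n + 0)/(n - ⅓*4*(1 + 4)) = n/(n - ⅓*4*5) = n/(n - 20/3) = n/(-20/3 + n))
-1805 - f(I) = -1805 - 3*912/(-20 + 3*912) = -1805 - 3*912/(-20 + 2736) = -1805 - 3*912/2716 = -1805 - 1*684/679 = -1805 - 684/679 = -1226279/679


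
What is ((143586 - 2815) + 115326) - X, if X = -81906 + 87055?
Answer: 250948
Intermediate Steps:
X = 5149
((143586 - 2815) + 115326) - X = ((143586 - 2815) + 115326) - 1*5149 = (140771 + 115326) - 5149 = 256097 - 5149 = 250948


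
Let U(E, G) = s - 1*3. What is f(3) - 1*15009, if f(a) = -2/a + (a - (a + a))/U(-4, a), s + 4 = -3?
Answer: -450281/30 ≈ -15009.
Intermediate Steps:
s = -7 (s = -4 - 3 = -7)
U(E, G) = -10 (U(E, G) = -7 - 1*3 = -7 - 3 = -10)
f(a) = -2/a + a/10 (f(a) = -2/a + (a - (a + a))/(-10) = -2/a + (a - 2*a)*(-⅒) = -2/a - a*(-⅒) = -2/a + a/10)
f(3) - 1*15009 = (-2/3 + (⅒)*3) - 1*15009 = (-2*⅓ + 3/10) - 15009 = (-⅔ + 3/10) - 15009 = -11/30 - 15009 = -450281/30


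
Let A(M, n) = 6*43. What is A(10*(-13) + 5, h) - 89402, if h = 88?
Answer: -89144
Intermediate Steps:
A(M, n) = 258
A(10*(-13) + 5, h) - 89402 = 258 - 89402 = -89144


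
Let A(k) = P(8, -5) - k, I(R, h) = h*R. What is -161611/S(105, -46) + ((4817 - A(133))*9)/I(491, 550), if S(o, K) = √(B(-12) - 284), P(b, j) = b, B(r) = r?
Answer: 22239/135025 + 161611*I*√74/148 ≈ 0.1647 + 9393.5*I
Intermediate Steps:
I(R, h) = R*h
A(k) = 8 - k
S(o, K) = 2*I*√74 (S(o, K) = √(-12 - 284) = √(-296) = 2*I*√74)
-161611/S(105, -46) + ((4817 - A(133))*9)/I(491, 550) = -161611*(-I*√74/148) + ((4817 - (8 - 1*133))*9)/((491*550)) = -(-161611)*I*√74/148 + ((4817 - (8 - 133))*9)/270050 = 161611*I*√74/148 + ((4817 - 1*(-125))*9)*(1/270050) = 161611*I*√74/148 + ((4817 + 125)*9)*(1/270050) = 161611*I*√74/148 + (4942*9)*(1/270050) = 161611*I*√74/148 + 44478*(1/270050) = 161611*I*√74/148 + 22239/135025 = 22239/135025 + 161611*I*√74/148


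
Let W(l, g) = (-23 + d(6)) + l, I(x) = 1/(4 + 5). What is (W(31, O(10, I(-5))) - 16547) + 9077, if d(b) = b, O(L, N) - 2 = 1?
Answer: -7456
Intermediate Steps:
I(x) = ⅑ (I(x) = 1/9 = ⅑)
O(L, N) = 3 (O(L, N) = 2 + 1 = 3)
W(l, g) = -17 + l (W(l, g) = (-23 + 6) + l = -17 + l)
(W(31, O(10, I(-5))) - 16547) + 9077 = ((-17 + 31) - 16547) + 9077 = (14 - 16547) + 9077 = -16533 + 9077 = -7456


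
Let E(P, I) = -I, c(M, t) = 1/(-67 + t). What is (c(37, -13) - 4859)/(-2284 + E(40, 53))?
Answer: 499/240 ≈ 2.0792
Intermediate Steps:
(c(37, -13) - 4859)/(-2284 + E(40, 53)) = (1/(-67 - 13) - 4859)/(-2284 - 1*53) = (1/(-80) - 4859)/(-2284 - 53) = (-1/80 - 4859)/(-2337) = -388721/80*(-1/2337) = 499/240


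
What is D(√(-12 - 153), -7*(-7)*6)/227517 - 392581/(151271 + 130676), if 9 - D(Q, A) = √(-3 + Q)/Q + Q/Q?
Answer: -89316595801/64147735599 + I*√165*√(-3 + I*√165)/37540305 ≈ -1.3924 + 7.7239e-7*I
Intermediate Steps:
D(Q, A) = 8 - √(-3 + Q)/Q (D(Q, A) = 9 - (√(-3 + Q)/Q + Q/Q) = 9 - (√(-3 + Q)/Q + 1) = 9 - (1 + √(-3 + Q)/Q) = 9 + (-1 - √(-3 + Q)/Q) = 8 - √(-3 + Q)/Q)
D(√(-12 - 153), -7*(-7)*6)/227517 - 392581/(151271 + 130676) = (8 - √(-3 + √(-12 - 153))/(√(-12 - 153)))/227517 - 392581/(151271 + 130676) = (8 - √(-3 + √(-165))/(√(-165)))*(1/227517) - 392581/281947 = (8 - √(-3 + I*√165)/(I*√165))*(1/227517) - 392581*1/281947 = (8 - (-I*√165/165)*√(-3 + I*√165))*(1/227517) - 392581/281947 = (8 + I*√165*√(-3 + I*√165)/165)*(1/227517) - 392581/281947 = (8/227517 + I*√165*√(-3 + I*√165)/37540305) - 392581/281947 = -89316595801/64147735599 + I*√165*√(-3 + I*√165)/37540305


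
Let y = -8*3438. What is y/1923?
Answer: -9168/641 ≈ -14.303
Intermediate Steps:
y = -27504
y/1923 = -27504/1923 = -27504*1/1923 = -9168/641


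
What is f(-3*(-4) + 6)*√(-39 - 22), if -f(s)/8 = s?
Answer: -144*I*√61 ≈ -1124.7*I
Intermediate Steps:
f(s) = -8*s
f(-3*(-4) + 6)*√(-39 - 22) = (-8*(-3*(-4) + 6))*√(-39 - 22) = (-8*(12 + 6))*√(-61) = (-8*18)*(I*√61) = -144*I*√61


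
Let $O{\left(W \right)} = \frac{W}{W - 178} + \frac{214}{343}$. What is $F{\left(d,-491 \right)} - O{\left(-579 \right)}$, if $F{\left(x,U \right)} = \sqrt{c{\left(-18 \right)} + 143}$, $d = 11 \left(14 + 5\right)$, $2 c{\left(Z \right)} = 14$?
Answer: $- \frac{360595}{259651} + 5 \sqrt{6} \approx 10.859$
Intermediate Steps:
$c{\left(Z \right)} = 7$ ($c{\left(Z \right)} = \frac{1}{2} \cdot 14 = 7$)
$d = 209$ ($d = 11 \cdot 19 = 209$)
$F{\left(x,U \right)} = 5 \sqrt{6}$ ($F{\left(x,U \right)} = \sqrt{7 + 143} = \sqrt{150} = 5 \sqrt{6}$)
$O{\left(W \right)} = \frac{214}{343} + \frac{W}{-178 + W}$ ($O{\left(W \right)} = \frac{W}{W - 178} + 214 \cdot \frac{1}{343} = \frac{W}{-178 + W} + \frac{214}{343} = \frac{214}{343} + \frac{W}{-178 + W}$)
$F{\left(d,-491 \right)} - O{\left(-579 \right)} = 5 \sqrt{6} - \frac{-38092 + 557 \left(-579\right)}{343 \left(-178 - 579\right)} = 5 \sqrt{6} - \frac{-38092 - 322503}{343 \left(-757\right)} = 5 \sqrt{6} - \frac{1}{343} \left(- \frac{1}{757}\right) \left(-360595\right) = 5 \sqrt{6} - \frac{360595}{259651} = - \frac{360595}{259651} + 5 \sqrt{6}$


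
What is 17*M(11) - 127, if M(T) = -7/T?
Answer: -1516/11 ≈ -137.82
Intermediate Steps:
17*M(11) - 127 = 17*(-7/11) - 127 = -119/11 - 127 = -1516/11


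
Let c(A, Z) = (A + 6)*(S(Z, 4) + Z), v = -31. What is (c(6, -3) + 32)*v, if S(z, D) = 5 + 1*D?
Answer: -3224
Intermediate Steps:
S(z, D) = 5 + D
c(A, Z) = (6 + A)*(9 + Z) (c(A, Z) = (A + 6)*((5 + 4) + Z) = (6 + A)*(9 + Z))
(c(6, -3) + 32)*v = ((54 + 6*(-3) + 9*6 + 6*(-3)) + 32)*(-31) = ((54 - 18 + 54 - 18) + 32)*(-31) = (72 + 32)*(-31) = 104*(-31) = -3224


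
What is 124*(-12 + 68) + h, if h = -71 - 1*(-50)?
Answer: 6923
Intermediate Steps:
h = -21 (h = -71 + 50 = -21)
124*(-12 + 68) + h = 124*(-12 + 68) - 21 = 124*56 - 21 = 6944 - 21 = 6923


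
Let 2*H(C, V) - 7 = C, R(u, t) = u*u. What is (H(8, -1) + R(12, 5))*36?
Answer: 5454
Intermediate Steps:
R(u, t) = u²
H(C, V) = 7/2 + C/2
(H(8, -1) + R(12, 5))*36 = ((7/2 + (½)*8) + 12²)*36 = ((7/2 + 4) + 144)*36 = (15/2 + 144)*36 = (303/2)*36 = 5454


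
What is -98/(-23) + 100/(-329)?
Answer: 29942/7567 ≈ 3.9569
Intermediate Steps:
-98/(-23) + 100/(-329) = -98*(-1/23) + 100*(-1/329) = 98/23 - 100/329 = 29942/7567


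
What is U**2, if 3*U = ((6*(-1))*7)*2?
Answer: 784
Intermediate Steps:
U = -28 (U = (((6*(-1))*7)*2)/3 = (-6*7*2)/3 = (-42*2)/3 = (1/3)*(-84) = -28)
U**2 = (-28)**2 = 784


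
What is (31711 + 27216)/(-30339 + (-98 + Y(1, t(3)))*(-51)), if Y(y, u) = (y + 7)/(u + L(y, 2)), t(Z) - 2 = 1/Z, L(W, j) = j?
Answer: -766051/330657 ≈ -2.3168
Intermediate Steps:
t(Z) = 2 + 1/Z
Y(y, u) = (7 + y)/(2 + u) (Y(y, u) = (y + 7)/(u + 2) = (7 + y)/(2 + u))
(31711 + 27216)/(-30339 + (-98 + Y(1, t(3)))*(-51)) = (31711 + 27216)/(-30339 + (-98 + (7 + 1)/(2 + (2 + 1/3)))*(-51)) = 58927/(-30339 + (-98 + 8/(2 + (2 + ⅓)))*(-51)) = 58927/(-30339 + (-98 + 8/(2 + 7/3))*(-51)) = 58927/(-30339 + (-98 + 8/(13/3))*(-51)) = 58927/(-30339 + (-98 + (3/13)*8)*(-51)) = 58927/(-30339 + (-98 + 24/13)*(-51)) = 58927/(-30339 - 1250/13*(-51)) = 58927/(-30339 + 63750/13) = 58927/(-330657/13) = 58927*(-13/330657) = -766051/330657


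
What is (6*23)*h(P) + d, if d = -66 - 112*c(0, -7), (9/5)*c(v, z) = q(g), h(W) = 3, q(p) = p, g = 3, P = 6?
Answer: 484/3 ≈ 161.33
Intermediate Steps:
c(v, z) = 5/3 (c(v, z) = (5/9)*3 = 5/3)
d = -758/3 (d = -66 - 112*5/3 = -66 - 560/3 = -758/3 ≈ -252.67)
(6*23)*h(P) + d = (6*23)*3 - 758/3 = 138*3 - 758/3 = 414 - 758/3 = 484/3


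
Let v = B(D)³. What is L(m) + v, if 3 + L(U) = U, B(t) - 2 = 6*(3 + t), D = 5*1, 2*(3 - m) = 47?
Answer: 249953/2 ≈ 1.2498e+5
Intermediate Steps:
m = -41/2 (m = 3 - ½*47 = 3 - 47/2 = -41/2 ≈ -20.500)
D = 5
B(t) = 20 + 6*t (B(t) = 2 + 6*(3 + t) = 2 + (18 + 6*t) = 20 + 6*t)
L(U) = -3 + U
v = 125000 (v = (20 + 6*5)³ = (20 + 30)³ = 50³ = 125000)
L(m) + v = (-3 - 41/2) + 125000 = -47/2 + 125000 = 249953/2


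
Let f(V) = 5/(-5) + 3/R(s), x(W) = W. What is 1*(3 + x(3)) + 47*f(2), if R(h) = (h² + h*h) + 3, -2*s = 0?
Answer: 6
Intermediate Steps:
s = 0 (s = -½*0 = 0)
R(h) = 3 + 2*h² (R(h) = (h² + h²) + 3 = 2*h² + 3 = 3 + 2*h²)
f(V) = 0 (f(V) = 5/(-5) + 3/(3 + 2*0²) = 5*(-⅕) + 3/(3 + 2*0) = -1 + 3/(3 + 0) = -1 + 3/3 = -1 + 3*(⅓) = -1 + 1 = 0)
1*(3 + x(3)) + 47*f(2) = 1*(3 + 3) + 47*0 = 1*6 + 0 = 6 + 0 = 6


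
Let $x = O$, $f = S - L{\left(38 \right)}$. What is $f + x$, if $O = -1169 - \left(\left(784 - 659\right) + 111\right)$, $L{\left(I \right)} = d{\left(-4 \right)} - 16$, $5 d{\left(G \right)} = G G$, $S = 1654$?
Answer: $\frac{1309}{5} \approx 261.8$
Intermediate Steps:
$d{\left(G \right)} = \frac{G^{2}}{5}$ ($d{\left(G \right)} = \frac{G G}{5} = \frac{G^{2}}{5}$)
$L{\left(I \right)} = - \frac{64}{5}$ ($L{\left(I \right)} = \frac{\left(-4\right)^{2}}{5} - 16 = \frac{1}{5} \cdot 16 - 16 = \frac{16}{5} - 16 = - \frac{64}{5}$)
$f = \frac{8334}{5}$ ($f = 1654 - - \frac{64}{5} = 1654 + \frac{64}{5} = \frac{8334}{5} \approx 1666.8$)
$O = -1405$ ($O = -1169 - \left(125 + 111\right) = -1169 - 236 = -1405$)
$x = -1405$
$f + x = \frac{8334}{5} - 1405 = \frac{1309}{5}$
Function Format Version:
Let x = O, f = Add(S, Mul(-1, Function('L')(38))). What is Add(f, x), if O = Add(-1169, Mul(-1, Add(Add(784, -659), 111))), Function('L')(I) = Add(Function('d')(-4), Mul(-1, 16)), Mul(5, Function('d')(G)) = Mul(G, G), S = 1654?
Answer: Rational(1309, 5) ≈ 261.80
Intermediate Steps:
Function('d')(G) = Mul(Rational(1, 5), Pow(G, 2)) (Function('d')(G) = Mul(Rational(1, 5), Mul(G, G)) = Mul(Rational(1, 5), Pow(G, 2)))
Function('L')(I) = Rational(-64, 5) (Function('L')(I) = Add(Mul(Rational(1, 5), Pow(-4, 2)), Mul(-1, 16)) = Add(Mul(Rational(1, 5), 16), -16) = Add(Rational(16, 5), -16) = Rational(-64, 5))
f = Rational(8334, 5) (f = Add(1654, Mul(-1, Rational(-64, 5))) = Add(1654, Rational(64, 5)) = Rational(8334, 5) ≈ 1666.8)
O = -1405 (O = Add(-1169, Mul(-1, Add(125, 111))) = Add(-1169, Mul(-1, 236)) = Add(-1169, -236) = -1405)
x = -1405
Add(f, x) = Add(Rational(8334, 5), -1405) = Rational(1309, 5)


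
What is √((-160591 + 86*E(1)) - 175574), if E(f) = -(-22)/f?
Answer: I*√334273 ≈ 578.16*I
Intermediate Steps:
E(f) = 22/f
√((-160591 + 86*E(1)) - 175574) = √((-160591 + 86*(22/1)) - 175574) = √((-160591 + 86*(22*1)) - 175574) = √((-160591 + 86*22) - 175574) = √((-160591 + 1892) - 175574) = √(-158699 - 175574) = √(-334273) = I*√334273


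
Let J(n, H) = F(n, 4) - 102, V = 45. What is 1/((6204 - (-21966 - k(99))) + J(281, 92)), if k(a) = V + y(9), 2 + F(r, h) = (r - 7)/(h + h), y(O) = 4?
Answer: 4/112597 ≈ 3.5525e-5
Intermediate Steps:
F(r, h) = -2 + (-7 + r)/(2*h) (F(r, h) = -2 + (r - 7)/(h + h) = -2 + (-7 + r)/((2*h)) = -2 + (-7 + r)*(1/(2*h)) = -2 + (-7 + r)/(2*h))
k(a) = 49 (k(a) = 45 + 4 = 49)
J(n, H) = -839/8 + n/8 (J(n, H) = (1/2)*(-7 + n - 4*4)/4 - 102 = (1/2)*(1/4)*(-7 + n - 16) - 102 = (1/2)*(1/4)*(-23 + n) - 102 = (-23/8 + n/8) - 102 = -839/8 + n/8)
1/((6204 - (-21966 - k(99))) + J(281, 92)) = 1/((6204 - (-21966 - 1*49)) + (-839/8 + (1/8)*281)) = 1/((6204 - (-21966 - 49)) + (-839/8 + 281/8)) = 1/((6204 - 1*(-22015)) - 279/4) = 1/((6204 + 22015) - 279/4) = 1/(28219 - 279/4) = 1/(112597/4) = 4/112597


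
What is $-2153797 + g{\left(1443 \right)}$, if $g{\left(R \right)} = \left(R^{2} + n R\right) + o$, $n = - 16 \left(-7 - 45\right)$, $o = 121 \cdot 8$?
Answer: $1129996$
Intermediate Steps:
$o = 968$
$n = 832$ ($n = - 16 \left(-7 - 45\right) = \left(-16\right) \left(-52\right) = 832$)
$g{\left(R \right)} = 968 + R^{2} + 832 R$ ($g{\left(R \right)} = \left(R^{2} + 832 R\right) + 968 = 968 + R^{2} + 832 R$)
$-2153797 + g{\left(1443 \right)} = -2153797 + \left(968 + 1443^{2} + 832 \cdot 1443\right) = -2153797 + \left(968 + 2082249 + 1200576\right) = -2153797 + 3283793 = 1129996$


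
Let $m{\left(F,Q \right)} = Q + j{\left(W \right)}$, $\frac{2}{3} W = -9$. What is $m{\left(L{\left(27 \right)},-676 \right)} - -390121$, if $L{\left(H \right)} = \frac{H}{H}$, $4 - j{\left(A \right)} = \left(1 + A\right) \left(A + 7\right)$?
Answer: $\frac{1557471}{4} \approx 3.8937 \cdot 10^{5}$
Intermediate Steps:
$W = - \frac{27}{2}$ ($W = \frac{3}{2} \left(-9\right) = - \frac{27}{2} \approx -13.5$)
$j{\left(A \right)} = 4 - \left(1 + A\right) \left(7 + A\right)$ ($j{\left(A \right)} = 4 - \left(1 + A\right) \left(A + 7\right) = 4 - \left(1 + A\right) \left(7 + A\right)$)
$L{\left(H \right)} = 1$
$m{\left(F,Q \right)} = - \frac{309}{4} + Q$ ($m{\left(F,Q \right)} = Q - \frac{309}{4} = - \frac{309}{4} + Q$)
$m{\left(L{\left(27 \right)},-676 \right)} - -390121 = \left(- \frac{309}{4} - 676\right) - -390121 = - \frac{3013}{4} + 390121 = \frac{1557471}{4}$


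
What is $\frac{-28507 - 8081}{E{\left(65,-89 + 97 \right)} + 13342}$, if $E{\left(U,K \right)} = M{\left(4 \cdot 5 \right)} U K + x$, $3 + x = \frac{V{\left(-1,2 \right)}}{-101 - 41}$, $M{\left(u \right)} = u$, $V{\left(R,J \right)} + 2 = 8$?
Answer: $- \frac{432958}{280911} \approx -1.5413$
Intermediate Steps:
$V{\left(R,J \right)} = 6$ ($V{\left(R,J \right)} = -2 + 8 = 6$)
$x = - \frac{216}{71}$ ($x = -3 + \frac{6}{-101 - 41} = -3 + \frac{6}{-142} = -3 + 6 \left(- \frac{1}{142}\right) = -3 - \frac{3}{71} = - \frac{216}{71} \approx -3.0423$)
$E{\left(U,K \right)} = - \frac{216}{71} + 20 K U$ ($E{\left(U,K \right)} = 4 \cdot 5 U K - \frac{216}{71} = 20 U K - \frac{216}{71} = 20 K U - \frac{216}{71} = - \frac{216}{71} + 20 K U$)
$\frac{-28507 - 8081}{E{\left(65,-89 + 97 \right)} + 13342} = \frac{-28507 - 8081}{\left(- \frac{216}{71} + 20 \left(-89 + 97\right) 65\right) + 13342} = - \frac{36588}{\left(- \frac{216}{71} + 20 \cdot 8 \cdot 65\right) + 13342} = - \frac{36588}{\left(- \frac{216}{71} + 10400\right) + 13342} = - \frac{36588}{\frac{738184}{71} + 13342} = - \frac{36588}{\frac{1685466}{71}} = \left(-36588\right) \frac{71}{1685466} = - \frac{432958}{280911}$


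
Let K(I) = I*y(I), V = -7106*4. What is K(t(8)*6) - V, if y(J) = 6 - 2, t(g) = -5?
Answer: 28304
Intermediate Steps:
y(J) = 4
V = -28424
K(I) = 4*I (K(I) = I*4 = 4*I)
K(t(8)*6) - V = 4*(-5*6) - 1*(-28424) = 4*(-30) + 28424 = -120 + 28424 = 28304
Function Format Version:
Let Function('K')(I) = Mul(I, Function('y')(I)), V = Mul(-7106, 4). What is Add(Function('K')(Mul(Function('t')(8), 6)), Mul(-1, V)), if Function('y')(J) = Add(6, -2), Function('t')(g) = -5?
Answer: 28304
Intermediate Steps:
Function('y')(J) = 4
V = -28424
Function('K')(I) = Mul(4, I) (Function('K')(I) = Mul(I, 4) = Mul(4, I))
Add(Function('K')(Mul(Function('t')(8), 6)), Mul(-1, V)) = Add(Mul(4, Mul(-5, 6)), Mul(-1, -28424)) = Add(Mul(4, -30), 28424) = Add(-120, 28424) = 28304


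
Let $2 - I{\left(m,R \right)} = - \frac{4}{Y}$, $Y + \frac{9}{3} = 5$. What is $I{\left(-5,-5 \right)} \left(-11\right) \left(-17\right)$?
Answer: $748$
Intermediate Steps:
$Y = 2$ ($Y = -3 + 5 = 2$)
$I{\left(m,R \right)} = 4$ ($I{\left(m,R \right)} = 2 - - \frac{4}{2} = 2 - \left(-4\right) \frac{1}{2} = 2 - -2 = 2 + 2 = 4$)
$I{\left(-5,-5 \right)} \left(-11\right) \left(-17\right) = 4 \left(-11\right) \left(-17\right) = \left(-44\right) \left(-17\right) = 748$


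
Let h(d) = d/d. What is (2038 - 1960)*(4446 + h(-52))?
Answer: 346866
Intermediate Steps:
h(d) = 1
(2038 - 1960)*(4446 + h(-52)) = (2038 - 1960)*(4446 + 1) = 78*4447 = 346866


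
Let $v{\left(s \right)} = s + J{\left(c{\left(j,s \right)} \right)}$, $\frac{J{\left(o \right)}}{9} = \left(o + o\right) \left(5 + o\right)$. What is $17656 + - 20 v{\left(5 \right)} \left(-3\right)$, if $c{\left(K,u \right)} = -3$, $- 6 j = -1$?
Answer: $11476$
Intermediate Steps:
$j = \frac{1}{6}$ ($j = \left(- \frac{1}{6}\right) \left(-1\right) = \frac{1}{6} \approx 0.16667$)
$J{\left(o \right)} = 18 o \left(5 + o\right)$ ($J{\left(o \right)} = 9 \left(o + o\right) \left(5 + o\right) = 9 \cdot 2 o \left(5 + o\right) = 18 o \left(5 + o\right)$)
$v{\left(s \right)} = -108 + s$ ($v{\left(s \right)} = s + 18 \left(-3\right) \left(5 - 3\right) = s + 18 \left(-3\right) 2 = s - 108 = -108 + s$)
$17656 + - 20 v{\left(5 \right)} \left(-3\right) = 17656 + - 20 \left(-108 + 5\right) \left(-3\right) = 17656 + \left(-20\right) \left(-103\right) \left(-3\right) = 17656 + 2060 \left(-3\right) = 17656 - 6180 = 11476$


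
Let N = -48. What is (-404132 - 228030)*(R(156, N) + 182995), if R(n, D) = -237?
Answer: -115532662796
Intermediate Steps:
(-404132 - 228030)*(R(156, N) + 182995) = (-404132 - 228030)*(-237 + 182995) = -632162*182758 = -115532662796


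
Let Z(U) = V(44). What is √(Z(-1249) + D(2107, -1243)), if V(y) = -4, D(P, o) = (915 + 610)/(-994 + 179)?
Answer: I*√155991/163 ≈ 2.423*I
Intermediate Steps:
D(P, o) = -305/163 (D(P, o) = 1525/(-815) = 1525*(-1/815) = -305/163)
Z(U) = -4
√(Z(-1249) + D(2107, -1243)) = √(-4 - 305/163) = √(-957/163) = I*√155991/163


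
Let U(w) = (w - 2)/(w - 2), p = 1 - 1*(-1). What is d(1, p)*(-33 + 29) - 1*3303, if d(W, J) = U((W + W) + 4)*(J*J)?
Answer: -3319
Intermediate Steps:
p = 2 (p = 1 + 1 = 2)
U(w) = 1 (U(w) = (-2 + w)/(-2 + w) = 1)
d(W, J) = J² (d(W, J) = 1*(J*J) = 1*J² = J²)
d(1, p)*(-33 + 29) - 1*3303 = 2²*(-33 + 29) - 1*3303 = 4*(-4) - 3303 = -16 - 3303 = -3319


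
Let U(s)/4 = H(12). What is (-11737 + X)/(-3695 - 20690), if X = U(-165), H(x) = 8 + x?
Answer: 11657/24385 ≈ 0.47804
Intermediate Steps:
U(s) = 80 (U(s) = 4*(8 + 12) = 4*20 = 80)
X = 80
(-11737 + X)/(-3695 - 20690) = (-11737 + 80)/(-3695 - 20690) = -11657/(-24385) = -11657*(-1/24385) = 11657/24385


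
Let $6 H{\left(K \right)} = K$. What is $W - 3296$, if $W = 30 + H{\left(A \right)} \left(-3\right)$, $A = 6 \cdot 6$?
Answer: $-3284$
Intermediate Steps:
$A = 36$
$H{\left(K \right)} = \frac{K}{6}$
$W = 12$ ($W = 30 + \frac{1}{6} \cdot 36 \left(-3\right) = 30 + 6 \left(-3\right) = 30 - 18 = 12$)
$W - 3296 = 12 - 3296 = -3284$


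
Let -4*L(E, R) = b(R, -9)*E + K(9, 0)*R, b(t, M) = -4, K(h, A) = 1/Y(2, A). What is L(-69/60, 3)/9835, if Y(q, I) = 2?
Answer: -61/393400 ≈ -0.00015506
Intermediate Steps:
K(h, A) = 1/2
L(E, R) = E - R/8 (L(E, R) = -(-4*E + R/2)/4 = -(R/2 - 4*E)/4 = E - R/8)
L(-69/60, 3)/9835 = (-69/60 - 1/8*3)/9835 = (-69*1/60 - 3/8)*(1/9835) = (-23/20 - 3/8)*(1/9835) = -61/40*1/9835 = -61/393400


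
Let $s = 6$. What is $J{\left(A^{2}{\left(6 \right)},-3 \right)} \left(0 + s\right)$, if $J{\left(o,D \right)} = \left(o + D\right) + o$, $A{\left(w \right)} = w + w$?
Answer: $1710$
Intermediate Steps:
$A{\left(w \right)} = 2 w$
$J{\left(o,D \right)} = D + 2 o$ ($J{\left(o,D \right)} = \left(D + o\right) + o = D + 2 o$)
$J{\left(A^{2}{\left(6 \right)},-3 \right)} \left(0 + s\right) = \left(-3 + 2 \left(2 \cdot 6\right)^{2}\right) \left(0 + 6\right) = \left(-3 + 2 \cdot 12^{2}\right) 6 = \left(-3 + 2 \cdot 144\right) 6 = \left(-3 + 288\right) 6 = 285 \cdot 6 = 1710$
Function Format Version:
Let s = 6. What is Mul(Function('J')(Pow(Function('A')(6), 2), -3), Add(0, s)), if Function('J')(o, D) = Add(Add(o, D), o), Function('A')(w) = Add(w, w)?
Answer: 1710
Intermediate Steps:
Function('A')(w) = Mul(2, w)
Function('J')(o, D) = Add(D, Mul(2, o)) (Function('J')(o, D) = Add(Add(D, o), o) = Add(D, Mul(2, o)))
Mul(Function('J')(Pow(Function('A')(6), 2), -3), Add(0, s)) = Mul(Add(-3, Mul(2, Pow(Mul(2, 6), 2))), Add(0, 6)) = Mul(Add(-3, Mul(2, Pow(12, 2))), 6) = Mul(Add(-3, Mul(2, 144)), 6) = Mul(Add(-3, 288), 6) = Mul(285, 6) = 1710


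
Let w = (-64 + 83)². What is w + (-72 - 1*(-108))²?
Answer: 1657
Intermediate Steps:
w = 361 (w = 19² = 361)
w + (-72 - 1*(-108))² = 361 + (-72 - 1*(-108))² = 361 + (-72 + 108)² = 361 + 36² = 361 + 1296 = 1657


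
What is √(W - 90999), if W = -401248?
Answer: I*√492247 ≈ 701.6*I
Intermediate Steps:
√(W - 90999) = √(-401248 - 90999) = √(-492247) = I*√492247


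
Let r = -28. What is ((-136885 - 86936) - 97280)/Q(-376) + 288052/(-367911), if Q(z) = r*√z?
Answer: -288052/367911 - 321101*I*√94/5264 ≈ -0.78294 - 591.41*I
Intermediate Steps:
Q(z) = -28*√z
((-136885 - 86936) - 97280)/Q(-376) + 288052/(-367911) = ((-136885 - 86936) - 97280)/((-56*I*√94)) + 288052/(-367911) = (-223821 - 97280)/((-56*I*√94)) + 288052*(-1/367911) = -321101*I*√94/5264 - 288052/367911 = -288052/367911 - 321101*I*√94/5264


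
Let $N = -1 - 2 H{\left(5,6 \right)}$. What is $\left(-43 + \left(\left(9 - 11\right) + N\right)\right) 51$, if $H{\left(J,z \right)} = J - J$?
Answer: $-2346$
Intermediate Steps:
$H{\left(J,z \right)} = 0$
$N = -1$ ($N = -1 - 0 = -1 + 0 = -1$)
$\left(-43 + \left(\left(9 - 11\right) + N\right)\right) 51 = \left(-43 + \left(\left(9 - 11\right) - 1\right)\right) 51 = \left(-43 - 3\right) 51 = \left(-46\right) 51 = -2346$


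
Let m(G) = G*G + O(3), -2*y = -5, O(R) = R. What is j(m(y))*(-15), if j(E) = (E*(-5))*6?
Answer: 8325/2 ≈ 4162.5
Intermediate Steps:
y = 5/2 (y = -½*(-5) = 5/2 ≈ 2.5000)
m(G) = 3 + G² (m(G) = G*G + 3 = G² + 3 = 3 + G²)
j(E) = -30*E (j(E) = -5*E*6 = -30*E)
j(m(y))*(-15) = -30*(3 + (5/2)²)*(-15) = -30*(3 + 25/4)*(-15) = -30*37/4*(-15) = -555/2*(-15) = 8325/2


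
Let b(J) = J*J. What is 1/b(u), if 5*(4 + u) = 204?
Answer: 25/33856 ≈ 0.00073842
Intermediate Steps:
u = 184/5 (u = -4 + (⅕)*204 = -4 + 204/5 = 184/5 ≈ 36.800)
b(J) = J²
1/b(u) = 1/((184/5)²) = 1/(33856/25) = 25/33856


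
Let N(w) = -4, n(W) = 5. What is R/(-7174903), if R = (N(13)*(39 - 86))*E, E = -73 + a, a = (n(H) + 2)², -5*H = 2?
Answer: 4512/7174903 ≈ 0.00062886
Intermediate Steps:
H = -⅖ (H = -⅕*2 = -⅖ ≈ -0.40000)
a = 49 (a = (5 + 2)² = 7² = 49)
E = -24 (E = -73 + 49 = -24)
R = -4512 (R = -4*(39 - 86)*(-24) = -4*(-47)*(-24) = 188*(-24) = -4512)
R/(-7174903) = -4512/(-7174903) = -4512*(-1/7174903) = 4512/7174903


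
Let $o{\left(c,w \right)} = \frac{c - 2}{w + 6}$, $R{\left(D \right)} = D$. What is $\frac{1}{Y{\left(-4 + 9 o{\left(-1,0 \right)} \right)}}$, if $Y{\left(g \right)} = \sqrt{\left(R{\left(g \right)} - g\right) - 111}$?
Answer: $- \frac{i \sqrt{111}}{111} \approx - 0.094916 i$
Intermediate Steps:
$o{\left(c,w \right)} = \frac{-2 + c}{6 + w}$
$Y{\left(g \right)} = i \sqrt{111}$ ($Y{\left(g \right)} = \sqrt{\left(g - g\right) - 111} = \sqrt{0 - 111} = \sqrt{-111} = i \sqrt{111}$)
$\frac{1}{Y{\left(-4 + 9 o{\left(-1,0 \right)} \right)}} = \frac{1}{i \sqrt{111}} = - \frac{i \sqrt{111}}{111}$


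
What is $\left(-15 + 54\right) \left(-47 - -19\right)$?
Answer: $-1092$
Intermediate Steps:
$\left(-15 + 54\right) \left(-47 - -19\right) = 39 \left(-47 + 19\right) = 39 \left(-28\right) = -1092$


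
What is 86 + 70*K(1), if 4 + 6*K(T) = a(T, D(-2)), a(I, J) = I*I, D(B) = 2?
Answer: 51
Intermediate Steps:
a(I, J) = I²
K(T) = -⅔ + T²/6
86 + 70*K(1) = 86 + 70*(-⅔ + (⅙)*1²) = 86 + 70*(-⅔ + (⅙)*1) = 86 + 70*(-⅔ + ⅙) = 86 + 70*(-½) = 86 - 35 = 51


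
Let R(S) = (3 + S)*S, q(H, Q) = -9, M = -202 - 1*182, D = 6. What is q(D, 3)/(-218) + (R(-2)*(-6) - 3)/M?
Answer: 249/13952 ≈ 0.017847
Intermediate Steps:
M = -384 (M = -202 - 182 = -384)
R(S) = S*(3 + S)
q(D, 3)/(-218) + (R(-2)*(-6) - 3)/M = -9/(-218) + (-2*(3 - 2)*(-6) - 3)/(-384) = -9*(-1/218) + (-2*1*(-6) - 3)*(-1/384) = 9/218 + (-2*(-6) - 3)*(-1/384) = 9/218 + (12 - 3)*(-1/384) = 9/218 + 9*(-1/384) = 9/218 - 3/128 = 249/13952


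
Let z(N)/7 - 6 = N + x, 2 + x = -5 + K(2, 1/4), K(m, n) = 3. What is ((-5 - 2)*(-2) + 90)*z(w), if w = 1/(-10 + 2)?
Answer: 1365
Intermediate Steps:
w = -⅛ (w = 1/(-8) = -⅛ ≈ -0.12500)
x = -4 (x = -2 + (-5 + 3) = -2 - 2 = -4)
z(N) = 14 + 7*N (z(N) = 42 + 7*(N - 4) = 42 + 7*(-4 + N) = 42 + (-28 + 7*N) = 14 + 7*N)
((-5 - 2)*(-2) + 90)*z(w) = ((-5 - 2)*(-2) + 90)*(14 + 7*(-⅛)) = (-7*(-2) + 90)*(14 - 7/8) = (14 + 90)*(105/8) = 104*(105/8) = 1365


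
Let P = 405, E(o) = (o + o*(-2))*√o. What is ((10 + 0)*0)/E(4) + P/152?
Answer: 405/152 ≈ 2.6645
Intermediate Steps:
E(o) = -o^(3/2) (E(o) = (o - 2*o)*√o = (-o)*√o = -o^(3/2))
((10 + 0)*0)/E(4) + P/152 = ((10 + 0)*0)/((-4^(3/2))) + 405/152 = (10*0)/((-1*8)) + 405*(1/152) = 0/(-8) + 405/152 = 0*(-⅛) + 405/152 = 0 + 405/152 = 405/152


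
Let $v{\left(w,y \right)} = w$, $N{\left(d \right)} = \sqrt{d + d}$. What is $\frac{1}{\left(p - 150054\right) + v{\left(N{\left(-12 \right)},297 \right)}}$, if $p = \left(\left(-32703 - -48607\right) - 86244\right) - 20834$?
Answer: $- \frac{60307}{14547737002} - \frac{i \sqrt{6}}{29095474004} \approx -4.1455 \cdot 10^{-6} - 8.4188 \cdot 10^{-11} i$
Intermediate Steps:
$p = -91174$ ($p = \left(\left(-32703 + 48607\right) - 86244\right) - 20834 = \left(15904 - 86244\right) - 20834 = -70340 - 20834 = -91174$)
$N{\left(d \right)} = \sqrt{2} \sqrt{d}$ ($N{\left(d \right)} = \sqrt{2 d} = \sqrt{2} \sqrt{d}$)
$\frac{1}{\left(p - 150054\right) + v{\left(N{\left(-12 \right)},297 \right)}} = \frac{1}{\left(-91174 - 150054\right) + \sqrt{2} \sqrt{-12}} = \frac{1}{\left(-91174 - 150054\right) + \sqrt{2} \cdot 2 i \sqrt{3}} = \frac{1}{-241228 + 2 i \sqrt{6}}$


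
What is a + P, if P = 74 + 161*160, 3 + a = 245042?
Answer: 270873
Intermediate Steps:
a = 245039 (a = -3 + 245042 = 245039)
P = 25834 (P = 74 + 25760 = 25834)
a + P = 245039 + 25834 = 270873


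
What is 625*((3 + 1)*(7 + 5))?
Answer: 30000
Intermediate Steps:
625*((3 + 1)*(7 + 5)) = 625*(4*12) = 625*48 = 30000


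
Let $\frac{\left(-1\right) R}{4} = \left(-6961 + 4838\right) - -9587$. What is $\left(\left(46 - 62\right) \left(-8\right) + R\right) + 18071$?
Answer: $-11657$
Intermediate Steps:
$R = -29856$ ($R = - 4 \left(\left(-6961 + 4838\right) - -9587\right) = - 4 \left(-2123 + 9587\right) = \left(-4\right) 7464 = -29856$)
$\left(\left(46 - 62\right) \left(-8\right) + R\right) + 18071 = \left(\left(46 - 62\right) \left(-8\right) - 29856\right) + 18071 = \left(\left(-16\right) \left(-8\right) - 29856\right) + 18071 = \left(128 - 29856\right) + 18071 = -29728 + 18071 = -11657$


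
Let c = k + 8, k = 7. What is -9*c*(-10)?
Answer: 1350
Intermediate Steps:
c = 15 (c = 7 + 8 = 15)
-9*c*(-10) = -9*15*(-10) = -135*(-10) = 1350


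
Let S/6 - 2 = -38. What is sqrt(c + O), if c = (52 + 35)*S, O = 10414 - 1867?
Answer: I*sqrt(10245) ≈ 101.22*I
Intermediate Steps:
S = -216 (S = 12 + 6*(-38) = 12 - 228 = -216)
O = 8547
c = -18792 (c = (52 + 35)*(-216) = 87*(-216) = -18792)
sqrt(c + O) = sqrt(-18792 + 8547) = sqrt(-10245) = I*sqrt(10245)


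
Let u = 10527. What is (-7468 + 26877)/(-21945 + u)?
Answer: -19409/11418 ≈ -1.6999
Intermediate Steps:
(-7468 + 26877)/(-21945 + u) = (-7468 + 26877)/(-21945 + 10527) = 19409/(-11418) = 19409*(-1/11418) = -19409/11418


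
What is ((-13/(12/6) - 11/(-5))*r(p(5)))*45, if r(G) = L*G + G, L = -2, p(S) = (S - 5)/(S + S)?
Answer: 0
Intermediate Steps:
p(S) = (-5 + S)/(2*S) (p(S) = (-5 + S)/((2*S)) = (-5 + S)*(1/(2*S)) = (-5 + S)/(2*S))
r(G) = -G (r(G) = -2*G + G = -G)
((-13/(12/6) - 11/(-5))*r(p(5)))*45 = ((-13/(12/6) - 11/(-5))*(-(-5 + 5)/(2*5)))*45 = ((-13/(12*(⅙)) - 11*(-⅕))*(-0/(2*5)))*45 = ((-13/2 + 11/5)*(-1*0))*45 = ((-13*½ + 11/5)*0)*45 = ((-13/2 + 11/5)*0)*45 = -43/10*0*45 = 0*45 = 0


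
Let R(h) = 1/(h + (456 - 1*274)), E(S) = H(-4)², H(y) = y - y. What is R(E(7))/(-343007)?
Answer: -1/62427274 ≈ -1.6019e-8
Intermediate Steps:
H(y) = 0
E(S) = 0 (E(S) = 0² = 0)
R(h) = 1/(182 + h) (R(h) = 1/(h + (456 - 274)) = 1/(h + 182) = 1/(182 + h))
R(E(7))/(-343007) = 1/((182 + 0)*(-343007)) = -1/343007/182 = (1/182)*(-1/343007) = -1/62427274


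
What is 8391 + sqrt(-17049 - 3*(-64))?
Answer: 8391 + 3*I*sqrt(1873) ≈ 8391.0 + 129.83*I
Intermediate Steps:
8391 + sqrt(-17049 - 3*(-64)) = 8391 + sqrt(-17049 + 192) = 8391 + sqrt(-16857) = 8391 + 3*I*sqrt(1873)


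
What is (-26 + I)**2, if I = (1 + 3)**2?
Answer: 100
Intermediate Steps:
I = 16 (I = 4**2 = 16)
(-26 + I)**2 = (-26 + 16)**2 = (-10)**2 = 100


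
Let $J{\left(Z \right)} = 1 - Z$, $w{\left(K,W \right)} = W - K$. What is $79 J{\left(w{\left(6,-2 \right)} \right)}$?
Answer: $711$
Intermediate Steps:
$79 J{\left(w{\left(6,-2 \right)} \right)} = 79 \left(1 - \left(-2 - 6\right)\right) = 79 \left(1 - -8\right) = 79 \left(1 + 8\right) = 79 \cdot 9 = 711$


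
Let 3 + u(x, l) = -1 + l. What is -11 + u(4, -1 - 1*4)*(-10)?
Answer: 79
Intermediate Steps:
u(x, l) = -4 + l (u(x, l) = -3 + (-1 + l) = -4 + l)
-11 + u(4, -1 - 1*4)*(-10) = -11 + (-4 + (-1 - 1*4))*(-10) = -11 + (-4 + (-1 - 4))*(-10) = -11 + (-4 - 5)*(-10) = -11 - 9*(-10) = -11 + 90 = 79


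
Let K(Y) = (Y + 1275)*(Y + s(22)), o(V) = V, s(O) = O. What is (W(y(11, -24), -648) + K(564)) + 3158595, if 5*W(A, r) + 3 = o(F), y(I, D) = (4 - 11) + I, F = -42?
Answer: 4236240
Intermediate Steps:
y(I, D) = -7 + I
W(A, r) = -9 (W(A, r) = -⅗ + (⅕)*(-42) = -⅗ - 42/5 = -9)
K(Y) = (22 + Y)*(1275 + Y) (K(Y) = (Y + 1275)*(Y + 22) = (1275 + Y)*(22 + Y) = (22 + Y)*(1275 + Y))
(W(y(11, -24), -648) + K(564)) + 3158595 = (-9 + (28050 + 564² + 1297*564)) + 3158595 = (-9 + (28050 + 318096 + 731508)) + 3158595 = (-9 + 1077654) + 3158595 = 1077645 + 3158595 = 4236240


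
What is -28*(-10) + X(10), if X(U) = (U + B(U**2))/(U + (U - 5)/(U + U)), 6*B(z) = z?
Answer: 34760/123 ≈ 282.60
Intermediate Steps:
B(z) = z/6
X(U) = (U + U**2/6)/(U + (-5 + U)/(2*U)) (X(U) = (U + U**2/6)/(U + (U - 5)/(U + U)) = (U + U**2/6)/(U + (-5 + U)/((2*U))) = (U + U**2/6)/(U + (-5 + U)*(1/(2*U))) = (U + U**2/6)/(U + (-5 + U)/(2*U)))
-28*(-10) + X(10) = -28*(-10) + (1/3)*10**2*(6 + 10)/(-5 + 10 + 2*10**2) = 280 + (1/3)*100*16/(-5 + 10 + 2*100) = 280 + (1/3)*100*16/(-5 + 10 + 200) = 280 + (1/3)*100*16/205 = 280 + (1/3)*100*(1/205)*16 = 280 + 320/123 = 34760/123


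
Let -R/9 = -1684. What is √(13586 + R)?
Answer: √28742 ≈ 169.53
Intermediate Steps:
R = 15156 (R = -9*(-1684) = 15156)
√(13586 + R) = √(13586 + 15156) = √28742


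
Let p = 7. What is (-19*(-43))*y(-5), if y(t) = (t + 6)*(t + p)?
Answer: 1634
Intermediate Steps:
y(t) = (6 + t)*(7 + t) (y(t) = (t + 6)*(t + 7) = (6 + t)*(7 + t))
(-19*(-43))*y(-5) = (-19*(-43))*(42 + (-5)² + 13*(-5)) = 817*(42 + 25 - 65) = 817*2 = 1634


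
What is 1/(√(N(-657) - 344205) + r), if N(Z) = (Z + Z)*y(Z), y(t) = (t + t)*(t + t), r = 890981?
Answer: 127283/113730890530 - 3*I*√252121261/796116233710 ≈ 1.1192e-6 - 5.9834e-8*I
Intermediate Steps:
y(t) = 4*t² (y(t) = (2*t)*(2*t) = 4*t²)
N(Z) = 8*Z³ (N(Z) = (Z + Z)*(4*Z²) = (2*Z)*(4*Z²) = 8*Z³)
1/(√(N(-657) - 344205) + r) = 1/(√(8*(-657)³ - 344205) + 890981) = 1/(√(8*(-283593393) - 344205) + 890981) = 1/(√(-2268747144 - 344205) + 890981) = 1/(√(-2269091349) + 890981) = 1/(3*I*√252121261 + 890981) = 1/(890981 + 3*I*√252121261)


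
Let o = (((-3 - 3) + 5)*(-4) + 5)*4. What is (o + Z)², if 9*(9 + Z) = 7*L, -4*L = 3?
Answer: 100489/144 ≈ 697.84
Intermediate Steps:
L = -¾ (L = -¼*3 = -¾ ≈ -0.75000)
o = 36 (o = ((-6 + 5)*(-4) + 5)*4 = (-1*(-4) + 5)*4 = (4 + 5)*4 = 9*4 = 36)
Z = -115/12 (Z = -9 + (7*(-¾))/9 = -9 + (⅑)*(-21/4) = -9 - 7/12 = -115/12 ≈ -9.5833)
(o + Z)² = (36 - 115/12)² = (317/12)² = 100489/144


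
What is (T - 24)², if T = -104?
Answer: 16384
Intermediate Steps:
(T - 24)² = (-104 - 24)² = (-128)² = 16384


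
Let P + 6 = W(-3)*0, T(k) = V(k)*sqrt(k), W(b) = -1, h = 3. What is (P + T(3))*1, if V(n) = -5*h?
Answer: -6 - 15*sqrt(3) ≈ -31.981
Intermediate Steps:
V(n) = -15 (V(n) = -5*3 = -15)
T(k) = -15*sqrt(k)
P = -6 (P = -6 - 1*0 = -6 + 0 = -6)
(P + T(3))*1 = (-6 - 15*sqrt(3))*1 = -6 - 15*sqrt(3)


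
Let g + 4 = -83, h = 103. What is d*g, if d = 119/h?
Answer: -10353/103 ≈ -100.51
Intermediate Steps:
d = 119/103 ≈ 1.1553
g = -87 (g = -4 - 83 = -87)
d*g = (119/103)*(-87) = -10353/103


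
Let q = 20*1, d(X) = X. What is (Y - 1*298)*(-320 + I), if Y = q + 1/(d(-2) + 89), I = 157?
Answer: 3942155/87 ≈ 45312.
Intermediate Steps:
q = 20
Y = 1741/87 (Y = 20 + 1/(-2 + 89) = 20 + 1/87 = 1741/87 ≈ 20.012)
(Y - 1*298)*(-320 + I) = (1741/87 - 1*298)*(-320 + 157) = (1741/87 - 298)*(-163) = -24185/87*(-163) = 3942155/87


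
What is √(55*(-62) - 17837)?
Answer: I*√21247 ≈ 145.76*I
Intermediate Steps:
√(55*(-62) - 17837) = √(-3410 - 17837) = √(-21247) = I*√21247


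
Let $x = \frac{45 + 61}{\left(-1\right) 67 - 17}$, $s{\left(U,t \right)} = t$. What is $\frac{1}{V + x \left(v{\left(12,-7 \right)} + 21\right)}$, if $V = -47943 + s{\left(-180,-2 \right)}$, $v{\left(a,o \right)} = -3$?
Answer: $- \frac{7}{335774} \approx -2.0847 \cdot 10^{-5}$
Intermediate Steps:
$x = - \frac{53}{42}$ ($x = \frac{106}{-67 - 17} = \frac{106}{-84} = 106 \left(- \frac{1}{84}\right) = - \frac{53}{42} \approx -1.2619$)
$V = -47945$ ($V = -47943 - 2 = -47945$)
$\frac{1}{V + x \left(v{\left(12,-7 \right)} + 21\right)} = \frac{1}{-47945 - \frac{53 \left(-3 + 21\right)}{42}} = \frac{1}{-47945 - \frac{159}{7}} = \frac{1}{- \frac{335774}{7}} = - \frac{7}{335774}$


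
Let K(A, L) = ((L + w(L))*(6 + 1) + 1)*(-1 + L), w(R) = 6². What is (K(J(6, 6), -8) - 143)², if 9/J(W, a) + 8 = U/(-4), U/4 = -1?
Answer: 3671056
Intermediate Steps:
U = -4 (U = 4*(-1) = -4)
w(R) = 36
J(W, a) = -9/7 (J(W, a) = 9/(-8 - 4/(-4)) = 9/(-8 - 4*(-¼)) = 9/(-8 + 1) = 9/(-7) = 9*(-⅐) = -9/7)
K(A, L) = (-1 + L)*(253 + 7*L) (K(A, L) = ((L + 36)*(6 + 1) + 1)*(-1 + L) = ((36 + L)*7 + 1)*(-1 + L) = ((252 + 7*L) + 1)*(-1 + L) = (253 + 7*L)*(-1 + L) = (-1 + L)*(253 + 7*L))
(K(J(6, 6), -8) - 143)² = ((-253 + 7*(-8)² + 246*(-8)) - 143)² = ((-253 + 7*64 - 1968) - 143)² = ((-253 + 448 - 1968) - 143)² = (-1773 - 143)² = (-1916)² = 3671056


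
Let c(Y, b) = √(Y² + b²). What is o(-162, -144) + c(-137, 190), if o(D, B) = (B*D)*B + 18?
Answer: -3359214 + √54869 ≈ -3.3590e+6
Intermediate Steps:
o(D, B) = 18 + D*B² (o(D, B) = D*B² + 18 = 18 + D*B²)
o(-162, -144) + c(-137, 190) = (18 - 162*(-144)²) + √((-137)² + 190²) = (18 - 162*20736) + √(18769 + 36100) = (18 - 3359232) + √54869 = -3359214 + √54869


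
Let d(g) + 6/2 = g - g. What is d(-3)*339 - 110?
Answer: -1127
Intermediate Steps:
d(g) = -3 (d(g) = -3 + (g - g) = -3 + 0 = -3)
d(-3)*339 - 110 = -3*339 - 110 = -1017 - 110 = -1127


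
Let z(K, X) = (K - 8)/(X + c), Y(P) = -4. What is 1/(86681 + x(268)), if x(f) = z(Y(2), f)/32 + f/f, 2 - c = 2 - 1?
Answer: 2152/186539661 ≈ 1.1536e-5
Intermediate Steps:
c = 1 (c = 2 - (2 - 1) = 2 - 1*1 = 2 - 1 = 1)
z(K, X) = (-8 + K)/(1 + X) (z(K, X) = (K - 8)/(X + 1) = (-8 + K)/(1 + X))
x(f) = 1 - 3/(8*(1 + f)) (x(f) = ((-8 - 4)/(1 + f))/32 + f/f = (-12/(1 + f))*(1/32) + 1 = -12/(1 + f)*(1/32) + 1 = -3/(8*(1 + f)) + 1 = 1 - 3/(8*(1 + f)))
1/(86681 + x(268)) = 1/(86681 + (5/8 + 268)/(1 + 268)) = 1/(86681 + (2149/8)/269) = 1/(86681 + (1/269)*(2149/8)) = 1/(86681 + 2149/2152) = 1/(186539661/2152) = 2152/186539661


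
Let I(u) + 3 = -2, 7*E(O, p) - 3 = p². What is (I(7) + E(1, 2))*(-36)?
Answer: 144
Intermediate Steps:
E(O, p) = 3/7 + p²/7
I(u) = -5 (I(u) = -3 - 2 = -5)
(I(7) + E(1, 2))*(-36) = (-5 + (3/7 + (⅐)*2²))*(-36) = (-5 + (3/7 + (⅐)*4))*(-36) = (-5 + (3/7 + 4/7))*(-36) = (-5 + 1)*(-36) = -4*(-36) = 144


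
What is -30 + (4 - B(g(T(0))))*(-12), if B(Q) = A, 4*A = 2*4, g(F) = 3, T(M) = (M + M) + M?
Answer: -54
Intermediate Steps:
T(M) = 3*M (T(M) = 2*M + M = 3*M)
A = 2 (A = (2*4)/4 = (1/4)*8 = 2)
B(Q) = 2
-30 + (4 - B(g(T(0))))*(-12) = -30 + (4 - 1*2)*(-12) = -30 + (4 - 2)*(-12) = -30 + 2*(-12) = -30 - 24 = -54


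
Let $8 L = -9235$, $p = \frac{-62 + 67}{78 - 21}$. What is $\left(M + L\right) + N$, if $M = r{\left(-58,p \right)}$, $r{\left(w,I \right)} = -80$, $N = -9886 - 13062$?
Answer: $- \frac{193459}{8} \approx -24182.0$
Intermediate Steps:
$N = -22948$
$p = \frac{5}{57} \approx 0.087719$
$L = - \frac{9235}{8}$ ($L = \frac{1}{8} \left(-9235\right) = - \frac{9235}{8} \approx -1154.4$)
$M = -80$
$\left(M + L\right) + N = \left(-80 - \frac{9235}{8}\right) - 22948 = - \frac{9875}{8} - 22948 = - \frac{193459}{8}$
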